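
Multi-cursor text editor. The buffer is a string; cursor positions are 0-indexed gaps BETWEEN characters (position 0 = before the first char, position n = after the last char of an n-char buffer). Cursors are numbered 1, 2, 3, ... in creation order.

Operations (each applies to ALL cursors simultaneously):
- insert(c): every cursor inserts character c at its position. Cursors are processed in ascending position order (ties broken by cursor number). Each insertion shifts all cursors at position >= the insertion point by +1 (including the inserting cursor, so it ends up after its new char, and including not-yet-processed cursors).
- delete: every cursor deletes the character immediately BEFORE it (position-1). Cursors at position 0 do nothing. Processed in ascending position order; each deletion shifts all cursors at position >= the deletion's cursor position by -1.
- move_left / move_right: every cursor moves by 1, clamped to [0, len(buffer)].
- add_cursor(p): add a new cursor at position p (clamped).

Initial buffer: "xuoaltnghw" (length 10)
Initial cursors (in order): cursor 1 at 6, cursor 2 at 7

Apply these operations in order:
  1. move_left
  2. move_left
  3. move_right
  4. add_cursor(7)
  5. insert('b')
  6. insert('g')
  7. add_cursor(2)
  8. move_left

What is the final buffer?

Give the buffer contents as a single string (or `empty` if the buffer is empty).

After op 1 (move_left): buffer="xuoaltnghw" (len 10), cursors c1@5 c2@6, authorship ..........
After op 2 (move_left): buffer="xuoaltnghw" (len 10), cursors c1@4 c2@5, authorship ..........
After op 3 (move_right): buffer="xuoaltnghw" (len 10), cursors c1@5 c2@6, authorship ..........
After op 4 (add_cursor(7)): buffer="xuoaltnghw" (len 10), cursors c1@5 c2@6 c3@7, authorship ..........
After op 5 (insert('b')): buffer="xuoalbtbnbghw" (len 13), cursors c1@6 c2@8 c3@10, authorship .....1.2.3...
After op 6 (insert('g')): buffer="xuoalbgtbgnbgghw" (len 16), cursors c1@7 c2@10 c3@13, authorship .....11.22.33...
After op 7 (add_cursor(2)): buffer="xuoalbgtbgnbgghw" (len 16), cursors c4@2 c1@7 c2@10 c3@13, authorship .....11.22.33...
After op 8 (move_left): buffer="xuoalbgtbgnbgghw" (len 16), cursors c4@1 c1@6 c2@9 c3@12, authorship .....11.22.33...

Answer: xuoalbgtbgnbgghw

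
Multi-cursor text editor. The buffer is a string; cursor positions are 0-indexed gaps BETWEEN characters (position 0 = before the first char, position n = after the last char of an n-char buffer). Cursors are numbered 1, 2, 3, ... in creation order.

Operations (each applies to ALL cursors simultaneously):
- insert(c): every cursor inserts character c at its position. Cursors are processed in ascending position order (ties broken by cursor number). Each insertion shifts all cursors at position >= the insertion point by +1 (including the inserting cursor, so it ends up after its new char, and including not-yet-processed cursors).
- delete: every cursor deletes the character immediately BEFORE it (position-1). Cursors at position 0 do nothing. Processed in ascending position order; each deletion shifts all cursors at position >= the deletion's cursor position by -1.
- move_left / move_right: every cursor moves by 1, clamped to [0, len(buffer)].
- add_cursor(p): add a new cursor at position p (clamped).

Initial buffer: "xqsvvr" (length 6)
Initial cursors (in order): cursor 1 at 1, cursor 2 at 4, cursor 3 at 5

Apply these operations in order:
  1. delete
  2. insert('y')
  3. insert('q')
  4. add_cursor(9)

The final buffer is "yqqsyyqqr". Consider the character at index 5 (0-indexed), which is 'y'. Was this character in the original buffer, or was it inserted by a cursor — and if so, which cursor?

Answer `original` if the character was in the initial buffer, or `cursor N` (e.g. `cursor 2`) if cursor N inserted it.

After op 1 (delete): buffer="qsr" (len 3), cursors c1@0 c2@2 c3@2, authorship ...
After op 2 (insert('y')): buffer="yqsyyr" (len 6), cursors c1@1 c2@5 c3@5, authorship 1..23.
After op 3 (insert('q')): buffer="yqqsyyqqr" (len 9), cursors c1@2 c2@8 c3@8, authorship 11..2323.
After op 4 (add_cursor(9)): buffer="yqqsyyqqr" (len 9), cursors c1@2 c2@8 c3@8 c4@9, authorship 11..2323.
Authorship (.=original, N=cursor N): 1 1 . . 2 3 2 3 .
Index 5: author = 3

Answer: cursor 3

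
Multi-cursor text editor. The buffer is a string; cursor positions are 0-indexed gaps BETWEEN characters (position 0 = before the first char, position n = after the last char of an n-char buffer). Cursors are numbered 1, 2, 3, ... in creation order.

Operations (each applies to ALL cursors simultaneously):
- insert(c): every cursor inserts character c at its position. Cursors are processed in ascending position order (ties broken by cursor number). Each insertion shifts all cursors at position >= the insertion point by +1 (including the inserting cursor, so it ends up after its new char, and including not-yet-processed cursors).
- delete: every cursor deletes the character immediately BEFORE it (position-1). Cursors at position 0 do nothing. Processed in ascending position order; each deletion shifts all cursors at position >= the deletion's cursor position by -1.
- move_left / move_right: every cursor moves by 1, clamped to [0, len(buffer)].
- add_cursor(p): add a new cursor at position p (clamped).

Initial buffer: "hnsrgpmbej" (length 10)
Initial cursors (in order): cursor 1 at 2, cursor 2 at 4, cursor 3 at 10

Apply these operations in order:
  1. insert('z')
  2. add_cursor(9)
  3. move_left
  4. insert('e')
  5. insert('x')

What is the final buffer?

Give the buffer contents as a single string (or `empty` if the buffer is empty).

After op 1 (insert('z')): buffer="hnzsrzgpmbejz" (len 13), cursors c1@3 c2@6 c3@13, authorship ..1..2......3
After op 2 (add_cursor(9)): buffer="hnzsrzgpmbejz" (len 13), cursors c1@3 c2@6 c4@9 c3@13, authorship ..1..2......3
After op 3 (move_left): buffer="hnzsrzgpmbejz" (len 13), cursors c1@2 c2@5 c4@8 c3@12, authorship ..1..2......3
After op 4 (insert('e')): buffer="hnezsrezgpembejez" (len 17), cursors c1@3 c2@7 c4@11 c3@16, authorship ..11..22..4....33
After op 5 (insert('x')): buffer="hnexzsrexzgpexmbejexz" (len 21), cursors c1@4 c2@9 c4@14 c3@20, authorship ..111..222..44....333

Answer: hnexzsrexzgpexmbejexz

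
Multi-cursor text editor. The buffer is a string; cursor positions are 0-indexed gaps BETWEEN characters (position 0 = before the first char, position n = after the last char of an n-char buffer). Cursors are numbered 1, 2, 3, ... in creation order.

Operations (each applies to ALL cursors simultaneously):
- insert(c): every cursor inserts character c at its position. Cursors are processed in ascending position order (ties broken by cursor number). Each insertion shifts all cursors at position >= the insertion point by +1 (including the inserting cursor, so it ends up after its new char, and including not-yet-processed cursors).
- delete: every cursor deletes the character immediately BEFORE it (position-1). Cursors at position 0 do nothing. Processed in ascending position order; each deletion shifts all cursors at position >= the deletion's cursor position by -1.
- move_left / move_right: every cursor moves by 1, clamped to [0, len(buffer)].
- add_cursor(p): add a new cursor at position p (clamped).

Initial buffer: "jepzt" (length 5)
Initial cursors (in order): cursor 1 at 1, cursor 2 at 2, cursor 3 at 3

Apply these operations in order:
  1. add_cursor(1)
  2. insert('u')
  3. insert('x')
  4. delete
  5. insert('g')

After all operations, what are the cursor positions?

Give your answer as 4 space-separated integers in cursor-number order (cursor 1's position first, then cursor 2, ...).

Answer: 5 8 11 5

Derivation:
After op 1 (add_cursor(1)): buffer="jepzt" (len 5), cursors c1@1 c4@1 c2@2 c3@3, authorship .....
After op 2 (insert('u')): buffer="juueupuzt" (len 9), cursors c1@3 c4@3 c2@5 c3@7, authorship .14.2.3..
After op 3 (insert('x')): buffer="juuxxeuxpuxzt" (len 13), cursors c1@5 c4@5 c2@8 c3@11, authorship .1414.22.33..
After op 4 (delete): buffer="juueupuzt" (len 9), cursors c1@3 c4@3 c2@5 c3@7, authorship .14.2.3..
After op 5 (insert('g')): buffer="juuggeugpugzt" (len 13), cursors c1@5 c4@5 c2@8 c3@11, authorship .1414.22.33..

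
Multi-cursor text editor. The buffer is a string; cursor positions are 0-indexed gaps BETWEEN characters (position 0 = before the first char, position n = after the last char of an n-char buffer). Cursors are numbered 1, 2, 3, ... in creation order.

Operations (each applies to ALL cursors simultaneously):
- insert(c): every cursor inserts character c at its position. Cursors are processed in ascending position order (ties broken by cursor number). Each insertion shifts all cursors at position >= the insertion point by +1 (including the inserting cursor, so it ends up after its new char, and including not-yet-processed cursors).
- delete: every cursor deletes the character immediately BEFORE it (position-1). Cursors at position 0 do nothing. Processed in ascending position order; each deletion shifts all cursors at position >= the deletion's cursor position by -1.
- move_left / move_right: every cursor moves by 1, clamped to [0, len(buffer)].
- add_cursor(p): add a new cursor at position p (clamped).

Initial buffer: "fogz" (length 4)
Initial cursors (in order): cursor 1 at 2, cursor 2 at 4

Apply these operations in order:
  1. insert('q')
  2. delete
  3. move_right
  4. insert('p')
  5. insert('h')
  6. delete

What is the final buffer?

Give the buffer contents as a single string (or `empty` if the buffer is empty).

Answer: fogpzp

Derivation:
After op 1 (insert('q')): buffer="foqgzq" (len 6), cursors c1@3 c2@6, authorship ..1..2
After op 2 (delete): buffer="fogz" (len 4), cursors c1@2 c2@4, authorship ....
After op 3 (move_right): buffer="fogz" (len 4), cursors c1@3 c2@4, authorship ....
After op 4 (insert('p')): buffer="fogpzp" (len 6), cursors c1@4 c2@6, authorship ...1.2
After op 5 (insert('h')): buffer="fogphzph" (len 8), cursors c1@5 c2@8, authorship ...11.22
After op 6 (delete): buffer="fogpzp" (len 6), cursors c1@4 c2@6, authorship ...1.2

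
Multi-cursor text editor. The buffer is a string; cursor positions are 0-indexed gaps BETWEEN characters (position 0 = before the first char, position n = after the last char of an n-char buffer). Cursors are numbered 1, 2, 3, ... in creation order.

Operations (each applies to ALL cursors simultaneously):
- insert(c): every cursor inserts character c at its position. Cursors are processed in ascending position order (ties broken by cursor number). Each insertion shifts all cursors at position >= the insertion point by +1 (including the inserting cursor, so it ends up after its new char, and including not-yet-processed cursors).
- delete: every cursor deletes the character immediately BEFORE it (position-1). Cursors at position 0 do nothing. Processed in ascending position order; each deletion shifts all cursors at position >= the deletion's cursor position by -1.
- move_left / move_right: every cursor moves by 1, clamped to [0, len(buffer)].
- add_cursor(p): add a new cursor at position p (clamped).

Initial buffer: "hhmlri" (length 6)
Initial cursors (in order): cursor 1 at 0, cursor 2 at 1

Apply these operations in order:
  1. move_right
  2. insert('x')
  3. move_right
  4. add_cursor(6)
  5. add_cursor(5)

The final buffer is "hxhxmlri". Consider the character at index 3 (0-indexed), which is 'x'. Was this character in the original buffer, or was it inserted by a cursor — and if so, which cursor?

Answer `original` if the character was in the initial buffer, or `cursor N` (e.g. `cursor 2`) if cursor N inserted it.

Answer: cursor 2

Derivation:
After op 1 (move_right): buffer="hhmlri" (len 6), cursors c1@1 c2@2, authorship ......
After op 2 (insert('x')): buffer="hxhxmlri" (len 8), cursors c1@2 c2@4, authorship .1.2....
After op 3 (move_right): buffer="hxhxmlri" (len 8), cursors c1@3 c2@5, authorship .1.2....
After op 4 (add_cursor(6)): buffer="hxhxmlri" (len 8), cursors c1@3 c2@5 c3@6, authorship .1.2....
After op 5 (add_cursor(5)): buffer="hxhxmlri" (len 8), cursors c1@3 c2@5 c4@5 c3@6, authorship .1.2....
Authorship (.=original, N=cursor N): . 1 . 2 . . . .
Index 3: author = 2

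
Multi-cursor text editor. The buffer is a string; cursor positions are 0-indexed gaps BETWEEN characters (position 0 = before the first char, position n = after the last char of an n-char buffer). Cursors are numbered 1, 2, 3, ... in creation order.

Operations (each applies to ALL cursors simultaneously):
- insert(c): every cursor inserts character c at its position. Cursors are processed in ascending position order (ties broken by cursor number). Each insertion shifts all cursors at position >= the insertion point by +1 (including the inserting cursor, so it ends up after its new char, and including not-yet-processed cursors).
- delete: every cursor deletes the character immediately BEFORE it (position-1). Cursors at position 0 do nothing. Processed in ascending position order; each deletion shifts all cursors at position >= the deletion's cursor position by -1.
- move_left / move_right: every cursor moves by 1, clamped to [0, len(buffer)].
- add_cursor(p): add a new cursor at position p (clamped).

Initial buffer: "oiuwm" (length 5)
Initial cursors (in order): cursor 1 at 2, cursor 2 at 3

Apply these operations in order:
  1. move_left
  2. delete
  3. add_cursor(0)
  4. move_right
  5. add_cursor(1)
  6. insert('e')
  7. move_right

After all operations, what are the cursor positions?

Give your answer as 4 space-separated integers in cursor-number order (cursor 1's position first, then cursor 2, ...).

Answer: 6 6 6 6

Derivation:
After op 1 (move_left): buffer="oiuwm" (len 5), cursors c1@1 c2@2, authorship .....
After op 2 (delete): buffer="uwm" (len 3), cursors c1@0 c2@0, authorship ...
After op 3 (add_cursor(0)): buffer="uwm" (len 3), cursors c1@0 c2@0 c3@0, authorship ...
After op 4 (move_right): buffer="uwm" (len 3), cursors c1@1 c2@1 c3@1, authorship ...
After op 5 (add_cursor(1)): buffer="uwm" (len 3), cursors c1@1 c2@1 c3@1 c4@1, authorship ...
After op 6 (insert('e')): buffer="ueeeewm" (len 7), cursors c1@5 c2@5 c3@5 c4@5, authorship .1234..
After op 7 (move_right): buffer="ueeeewm" (len 7), cursors c1@6 c2@6 c3@6 c4@6, authorship .1234..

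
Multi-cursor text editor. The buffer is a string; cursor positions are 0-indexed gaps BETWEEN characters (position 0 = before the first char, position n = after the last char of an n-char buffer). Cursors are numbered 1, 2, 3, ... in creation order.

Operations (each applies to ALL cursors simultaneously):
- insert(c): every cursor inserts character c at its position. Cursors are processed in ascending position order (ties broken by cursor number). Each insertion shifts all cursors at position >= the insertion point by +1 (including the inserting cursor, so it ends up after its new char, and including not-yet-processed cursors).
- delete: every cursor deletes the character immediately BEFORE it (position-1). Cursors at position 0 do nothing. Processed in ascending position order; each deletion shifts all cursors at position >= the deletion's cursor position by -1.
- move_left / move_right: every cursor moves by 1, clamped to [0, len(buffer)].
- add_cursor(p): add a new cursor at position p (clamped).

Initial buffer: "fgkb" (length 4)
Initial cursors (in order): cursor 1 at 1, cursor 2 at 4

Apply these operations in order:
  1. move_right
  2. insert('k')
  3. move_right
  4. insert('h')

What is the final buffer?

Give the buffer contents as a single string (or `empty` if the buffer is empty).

Answer: fgkkhbkh

Derivation:
After op 1 (move_right): buffer="fgkb" (len 4), cursors c1@2 c2@4, authorship ....
After op 2 (insert('k')): buffer="fgkkbk" (len 6), cursors c1@3 c2@6, authorship ..1..2
After op 3 (move_right): buffer="fgkkbk" (len 6), cursors c1@4 c2@6, authorship ..1..2
After op 4 (insert('h')): buffer="fgkkhbkh" (len 8), cursors c1@5 c2@8, authorship ..1.1.22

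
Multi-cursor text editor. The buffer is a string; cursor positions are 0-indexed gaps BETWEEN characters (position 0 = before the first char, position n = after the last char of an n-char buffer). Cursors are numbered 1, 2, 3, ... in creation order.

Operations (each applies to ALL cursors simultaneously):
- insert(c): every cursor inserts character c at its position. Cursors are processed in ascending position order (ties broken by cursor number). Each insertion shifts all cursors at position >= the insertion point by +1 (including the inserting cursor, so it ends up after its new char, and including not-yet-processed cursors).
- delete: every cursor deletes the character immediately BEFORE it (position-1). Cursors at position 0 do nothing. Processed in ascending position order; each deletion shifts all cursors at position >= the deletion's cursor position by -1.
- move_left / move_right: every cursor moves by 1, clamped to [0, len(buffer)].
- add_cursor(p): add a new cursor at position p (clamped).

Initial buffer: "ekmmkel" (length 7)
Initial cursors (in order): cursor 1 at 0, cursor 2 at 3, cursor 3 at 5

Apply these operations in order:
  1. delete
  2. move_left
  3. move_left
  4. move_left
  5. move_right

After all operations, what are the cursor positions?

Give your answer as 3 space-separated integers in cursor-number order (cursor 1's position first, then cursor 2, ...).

After op 1 (delete): buffer="ekmel" (len 5), cursors c1@0 c2@2 c3@3, authorship .....
After op 2 (move_left): buffer="ekmel" (len 5), cursors c1@0 c2@1 c3@2, authorship .....
After op 3 (move_left): buffer="ekmel" (len 5), cursors c1@0 c2@0 c3@1, authorship .....
After op 4 (move_left): buffer="ekmel" (len 5), cursors c1@0 c2@0 c3@0, authorship .....
After op 5 (move_right): buffer="ekmel" (len 5), cursors c1@1 c2@1 c3@1, authorship .....

Answer: 1 1 1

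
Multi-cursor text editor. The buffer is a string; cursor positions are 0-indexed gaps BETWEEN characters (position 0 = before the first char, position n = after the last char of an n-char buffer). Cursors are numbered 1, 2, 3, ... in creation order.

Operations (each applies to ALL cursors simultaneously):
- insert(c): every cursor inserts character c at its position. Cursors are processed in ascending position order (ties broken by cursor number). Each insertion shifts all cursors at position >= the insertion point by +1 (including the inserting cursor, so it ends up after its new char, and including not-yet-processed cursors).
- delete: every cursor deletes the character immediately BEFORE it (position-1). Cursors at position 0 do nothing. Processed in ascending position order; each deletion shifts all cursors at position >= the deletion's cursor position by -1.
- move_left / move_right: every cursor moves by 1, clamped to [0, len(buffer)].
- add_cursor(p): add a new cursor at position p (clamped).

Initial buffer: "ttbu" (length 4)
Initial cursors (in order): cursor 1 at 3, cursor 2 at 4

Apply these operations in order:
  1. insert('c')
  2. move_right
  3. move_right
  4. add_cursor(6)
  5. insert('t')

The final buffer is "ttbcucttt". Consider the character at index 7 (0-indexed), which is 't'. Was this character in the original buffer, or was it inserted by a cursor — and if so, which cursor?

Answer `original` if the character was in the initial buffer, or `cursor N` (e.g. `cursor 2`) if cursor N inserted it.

After op 1 (insert('c')): buffer="ttbcuc" (len 6), cursors c1@4 c2@6, authorship ...1.2
After op 2 (move_right): buffer="ttbcuc" (len 6), cursors c1@5 c2@6, authorship ...1.2
After op 3 (move_right): buffer="ttbcuc" (len 6), cursors c1@6 c2@6, authorship ...1.2
After op 4 (add_cursor(6)): buffer="ttbcuc" (len 6), cursors c1@6 c2@6 c3@6, authorship ...1.2
After op 5 (insert('t')): buffer="ttbcucttt" (len 9), cursors c1@9 c2@9 c3@9, authorship ...1.2123
Authorship (.=original, N=cursor N): . . . 1 . 2 1 2 3
Index 7: author = 2

Answer: cursor 2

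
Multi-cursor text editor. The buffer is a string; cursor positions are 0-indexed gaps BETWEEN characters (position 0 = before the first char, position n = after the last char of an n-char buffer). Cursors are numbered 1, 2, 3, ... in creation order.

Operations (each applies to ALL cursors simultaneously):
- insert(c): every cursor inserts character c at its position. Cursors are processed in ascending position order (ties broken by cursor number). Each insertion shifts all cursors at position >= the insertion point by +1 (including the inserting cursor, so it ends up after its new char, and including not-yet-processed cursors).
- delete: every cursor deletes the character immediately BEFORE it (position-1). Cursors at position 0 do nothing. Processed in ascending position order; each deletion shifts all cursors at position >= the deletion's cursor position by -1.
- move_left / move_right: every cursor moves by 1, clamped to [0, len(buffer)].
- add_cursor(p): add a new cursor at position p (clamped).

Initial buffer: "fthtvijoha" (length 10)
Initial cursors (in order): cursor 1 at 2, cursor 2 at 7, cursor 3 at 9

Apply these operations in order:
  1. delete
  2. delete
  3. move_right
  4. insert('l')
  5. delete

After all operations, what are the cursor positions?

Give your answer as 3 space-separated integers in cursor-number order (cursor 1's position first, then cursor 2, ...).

After op 1 (delete): buffer="fhtvioa" (len 7), cursors c1@1 c2@5 c3@6, authorship .......
After op 2 (delete): buffer="htva" (len 4), cursors c1@0 c2@3 c3@3, authorship ....
After op 3 (move_right): buffer="htva" (len 4), cursors c1@1 c2@4 c3@4, authorship ....
After op 4 (insert('l')): buffer="hltvall" (len 7), cursors c1@2 c2@7 c3@7, authorship .1...23
After op 5 (delete): buffer="htva" (len 4), cursors c1@1 c2@4 c3@4, authorship ....

Answer: 1 4 4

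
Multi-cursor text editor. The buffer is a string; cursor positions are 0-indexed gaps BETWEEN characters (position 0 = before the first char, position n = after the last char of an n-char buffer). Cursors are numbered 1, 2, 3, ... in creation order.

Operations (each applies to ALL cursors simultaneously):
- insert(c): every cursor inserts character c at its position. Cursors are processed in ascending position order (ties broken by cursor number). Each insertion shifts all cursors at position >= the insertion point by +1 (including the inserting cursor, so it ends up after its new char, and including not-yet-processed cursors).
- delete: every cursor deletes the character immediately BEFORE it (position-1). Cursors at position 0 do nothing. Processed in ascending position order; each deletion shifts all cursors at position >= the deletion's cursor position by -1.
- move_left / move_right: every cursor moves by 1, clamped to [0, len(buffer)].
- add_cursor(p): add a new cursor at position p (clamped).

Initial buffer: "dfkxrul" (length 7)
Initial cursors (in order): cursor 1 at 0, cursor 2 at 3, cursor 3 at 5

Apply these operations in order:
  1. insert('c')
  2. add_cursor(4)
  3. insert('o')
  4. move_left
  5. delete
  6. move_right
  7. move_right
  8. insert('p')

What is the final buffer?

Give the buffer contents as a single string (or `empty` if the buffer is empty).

After op 1 (insert('c')): buffer="cdfkcxrcul" (len 10), cursors c1@1 c2@5 c3@8, authorship 1...2..3..
After op 2 (add_cursor(4)): buffer="cdfkcxrcul" (len 10), cursors c1@1 c4@4 c2@5 c3@8, authorship 1...2..3..
After op 3 (insert('o')): buffer="codfkocoxrcoul" (len 14), cursors c1@2 c4@6 c2@8 c3@12, authorship 11...422..33..
After op 4 (move_left): buffer="codfkocoxrcoul" (len 14), cursors c1@1 c4@5 c2@7 c3@11, authorship 11...422..33..
After op 5 (delete): buffer="odfooxroul" (len 10), cursors c1@0 c4@3 c2@4 c3@7, authorship 1..42..3..
After op 6 (move_right): buffer="odfooxroul" (len 10), cursors c1@1 c4@4 c2@5 c3@8, authorship 1..42..3..
After op 7 (move_right): buffer="odfooxroul" (len 10), cursors c1@2 c4@5 c2@6 c3@9, authorship 1..42..3..
After op 8 (insert('p')): buffer="odpfoopxproupl" (len 14), cursors c1@3 c4@7 c2@9 c3@13, authorship 1.1.424.2.3.3.

Answer: odpfoopxproupl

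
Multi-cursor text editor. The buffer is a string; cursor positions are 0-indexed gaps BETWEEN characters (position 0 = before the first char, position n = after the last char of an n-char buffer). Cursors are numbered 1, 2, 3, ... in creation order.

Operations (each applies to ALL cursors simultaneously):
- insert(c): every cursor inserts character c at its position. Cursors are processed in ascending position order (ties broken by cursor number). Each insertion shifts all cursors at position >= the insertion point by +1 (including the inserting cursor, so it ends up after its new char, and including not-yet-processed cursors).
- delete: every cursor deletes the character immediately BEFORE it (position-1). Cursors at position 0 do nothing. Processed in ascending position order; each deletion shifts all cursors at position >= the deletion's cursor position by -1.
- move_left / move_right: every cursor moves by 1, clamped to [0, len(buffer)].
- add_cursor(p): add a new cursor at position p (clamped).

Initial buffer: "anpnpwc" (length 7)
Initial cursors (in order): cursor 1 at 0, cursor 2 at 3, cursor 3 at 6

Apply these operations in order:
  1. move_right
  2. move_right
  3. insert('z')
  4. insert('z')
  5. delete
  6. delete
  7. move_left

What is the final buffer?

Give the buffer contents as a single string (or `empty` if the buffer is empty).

Answer: anpnpwc

Derivation:
After op 1 (move_right): buffer="anpnpwc" (len 7), cursors c1@1 c2@4 c3@7, authorship .......
After op 2 (move_right): buffer="anpnpwc" (len 7), cursors c1@2 c2@5 c3@7, authorship .......
After op 3 (insert('z')): buffer="anzpnpzwcz" (len 10), cursors c1@3 c2@7 c3@10, authorship ..1...2..3
After op 4 (insert('z')): buffer="anzzpnpzzwczz" (len 13), cursors c1@4 c2@9 c3@13, authorship ..11...22..33
After op 5 (delete): buffer="anzpnpzwcz" (len 10), cursors c1@3 c2@7 c3@10, authorship ..1...2..3
After op 6 (delete): buffer="anpnpwc" (len 7), cursors c1@2 c2@5 c3@7, authorship .......
After op 7 (move_left): buffer="anpnpwc" (len 7), cursors c1@1 c2@4 c3@6, authorship .......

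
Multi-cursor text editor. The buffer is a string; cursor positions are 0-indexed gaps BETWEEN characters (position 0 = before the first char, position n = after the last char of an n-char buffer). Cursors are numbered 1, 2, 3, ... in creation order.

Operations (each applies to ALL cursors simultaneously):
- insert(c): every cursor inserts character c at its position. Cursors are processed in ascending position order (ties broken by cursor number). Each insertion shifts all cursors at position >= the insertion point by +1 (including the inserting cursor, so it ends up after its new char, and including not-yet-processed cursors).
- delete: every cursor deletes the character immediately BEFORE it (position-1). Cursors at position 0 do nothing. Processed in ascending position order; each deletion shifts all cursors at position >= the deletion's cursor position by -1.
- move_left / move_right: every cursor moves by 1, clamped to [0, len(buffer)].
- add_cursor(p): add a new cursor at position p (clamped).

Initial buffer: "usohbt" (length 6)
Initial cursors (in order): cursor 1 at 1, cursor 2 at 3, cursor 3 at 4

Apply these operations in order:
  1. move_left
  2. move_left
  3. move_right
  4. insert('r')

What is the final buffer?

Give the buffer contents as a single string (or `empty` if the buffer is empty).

After op 1 (move_left): buffer="usohbt" (len 6), cursors c1@0 c2@2 c3@3, authorship ......
After op 2 (move_left): buffer="usohbt" (len 6), cursors c1@0 c2@1 c3@2, authorship ......
After op 3 (move_right): buffer="usohbt" (len 6), cursors c1@1 c2@2 c3@3, authorship ......
After op 4 (insert('r')): buffer="ursrorhbt" (len 9), cursors c1@2 c2@4 c3@6, authorship .1.2.3...

Answer: ursrorhbt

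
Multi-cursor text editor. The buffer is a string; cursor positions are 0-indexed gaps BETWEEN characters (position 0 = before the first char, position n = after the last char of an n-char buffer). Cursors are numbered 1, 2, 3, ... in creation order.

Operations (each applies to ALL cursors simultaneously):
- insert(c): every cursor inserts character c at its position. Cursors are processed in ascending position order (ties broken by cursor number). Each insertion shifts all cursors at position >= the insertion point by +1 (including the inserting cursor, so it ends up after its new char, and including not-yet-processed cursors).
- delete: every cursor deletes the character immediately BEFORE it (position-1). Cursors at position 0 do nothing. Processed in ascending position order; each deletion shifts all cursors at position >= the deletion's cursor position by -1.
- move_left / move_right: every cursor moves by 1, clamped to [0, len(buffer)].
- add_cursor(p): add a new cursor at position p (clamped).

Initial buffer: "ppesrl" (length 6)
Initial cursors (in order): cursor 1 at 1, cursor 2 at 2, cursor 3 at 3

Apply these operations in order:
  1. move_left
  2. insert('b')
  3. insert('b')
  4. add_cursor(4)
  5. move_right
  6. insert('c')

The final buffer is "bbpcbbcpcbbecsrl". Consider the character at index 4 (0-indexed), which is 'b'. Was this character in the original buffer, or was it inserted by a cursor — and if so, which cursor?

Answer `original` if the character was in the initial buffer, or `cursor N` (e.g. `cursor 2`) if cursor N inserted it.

After op 1 (move_left): buffer="ppesrl" (len 6), cursors c1@0 c2@1 c3@2, authorship ......
After op 2 (insert('b')): buffer="bpbpbesrl" (len 9), cursors c1@1 c2@3 c3@5, authorship 1.2.3....
After op 3 (insert('b')): buffer="bbpbbpbbesrl" (len 12), cursors c1@2 c2@5 c3@8, authorship 11.22.33....
After op 4 (add_cursor(4)): buffer="bbpbbpbbesrl" (len 12), cursors c1@2 c4@4 c2@5 c3@8, authorship 11.22.33....
After op 5 (move_right): buffer="bbpbbpbbesrl" (len 12), cursors c1@3 c4@5 c2@6 c3@9, authorship 11.22.33....
After op 6 (insert('c')): buffer="bbpcbbcpcbbecsrl" (len 16), cursors c1@4 c4@7 c2@9 c3@13, authorship 11.1224.233.3...
Authorship (.=original, N=cursor N): 1 1 . 1 2 2 4 . 2 3 3 . 3 . . .
Index 4: author = 2

Answer: cursor 2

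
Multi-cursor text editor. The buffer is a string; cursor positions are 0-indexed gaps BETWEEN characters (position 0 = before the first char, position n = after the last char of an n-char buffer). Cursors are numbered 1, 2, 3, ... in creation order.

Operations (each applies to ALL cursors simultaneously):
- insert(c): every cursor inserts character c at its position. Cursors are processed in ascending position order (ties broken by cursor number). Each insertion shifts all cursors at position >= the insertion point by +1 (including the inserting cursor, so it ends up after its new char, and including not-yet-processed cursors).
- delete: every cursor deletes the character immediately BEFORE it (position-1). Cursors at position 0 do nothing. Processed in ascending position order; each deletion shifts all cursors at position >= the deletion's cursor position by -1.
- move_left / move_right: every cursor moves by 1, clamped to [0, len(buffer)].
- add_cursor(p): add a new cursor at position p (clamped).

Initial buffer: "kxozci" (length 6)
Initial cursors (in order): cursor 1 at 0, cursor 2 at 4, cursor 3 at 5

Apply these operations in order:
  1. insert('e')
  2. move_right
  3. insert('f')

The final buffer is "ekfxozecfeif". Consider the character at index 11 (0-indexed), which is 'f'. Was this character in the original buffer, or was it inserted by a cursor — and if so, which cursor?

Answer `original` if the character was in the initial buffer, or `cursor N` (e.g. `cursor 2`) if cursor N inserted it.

Answer: cursor 3

Derivation:
After op 1 (insert('e')): buffer="ekxozecei" (len 9), cursors c1@1 c2@6 c3@8, authorship 1....2.3.
After op 2 (move_right): buffer="ekxozecei" (len 9), cursors c1@2 c2@7 c3@9, authorship 1....2.3.
After op 3 (insert('f')): buffer="ekfxozecfeif" (len 12), cursors c1@3 c2@9 c3@12, authorship 1.1...2.23.3
Authorship (.=original, N=cursor N): 1 . 1 . . . 2 . 2 3 . 3
Index 11: author = 3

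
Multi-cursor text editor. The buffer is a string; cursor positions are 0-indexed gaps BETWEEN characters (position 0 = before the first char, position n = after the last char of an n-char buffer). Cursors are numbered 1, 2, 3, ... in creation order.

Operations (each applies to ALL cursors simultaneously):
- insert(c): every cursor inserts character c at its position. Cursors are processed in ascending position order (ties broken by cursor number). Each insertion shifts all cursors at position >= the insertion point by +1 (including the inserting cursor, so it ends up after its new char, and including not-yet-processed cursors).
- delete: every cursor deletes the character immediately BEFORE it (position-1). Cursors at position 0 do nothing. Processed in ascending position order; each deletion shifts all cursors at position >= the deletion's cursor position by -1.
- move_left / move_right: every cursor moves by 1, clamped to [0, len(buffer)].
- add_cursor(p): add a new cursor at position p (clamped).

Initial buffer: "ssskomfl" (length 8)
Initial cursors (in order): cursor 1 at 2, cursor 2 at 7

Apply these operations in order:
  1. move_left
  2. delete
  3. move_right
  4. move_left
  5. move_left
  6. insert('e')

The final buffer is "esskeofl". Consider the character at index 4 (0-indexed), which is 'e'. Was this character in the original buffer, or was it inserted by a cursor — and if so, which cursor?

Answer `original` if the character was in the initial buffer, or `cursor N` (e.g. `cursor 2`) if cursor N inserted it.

After op 1 (move_left): buffer="ssskomfl" (len 8), cursors c1@1 c2@6, authorship ........
After op 2 (delete): buffer="sskofl" (len 6), cursors c1@0 c2@4, authorship ......
After op 3 (move_right): buffer="sskofl" (len 6), cursors c1@1 c2@5, authorship ......
After op 4 (move_left): buffer="sskofl" (len 6), cursors c1@0 c2@4, authorship ......
After op 5 (move_left): buffer="sskofl" (len 6), cursors c1@0 c2@3, authorship ......
After op 6 (insert('e')): buffer="esskeofl" (len 8), cursors c1@1 c2@5, authorship 1...2...
Authorship (.=original, N=cursor N): 1 . . . 2 . . .
Index 4: author = 2

Answer: cursor 2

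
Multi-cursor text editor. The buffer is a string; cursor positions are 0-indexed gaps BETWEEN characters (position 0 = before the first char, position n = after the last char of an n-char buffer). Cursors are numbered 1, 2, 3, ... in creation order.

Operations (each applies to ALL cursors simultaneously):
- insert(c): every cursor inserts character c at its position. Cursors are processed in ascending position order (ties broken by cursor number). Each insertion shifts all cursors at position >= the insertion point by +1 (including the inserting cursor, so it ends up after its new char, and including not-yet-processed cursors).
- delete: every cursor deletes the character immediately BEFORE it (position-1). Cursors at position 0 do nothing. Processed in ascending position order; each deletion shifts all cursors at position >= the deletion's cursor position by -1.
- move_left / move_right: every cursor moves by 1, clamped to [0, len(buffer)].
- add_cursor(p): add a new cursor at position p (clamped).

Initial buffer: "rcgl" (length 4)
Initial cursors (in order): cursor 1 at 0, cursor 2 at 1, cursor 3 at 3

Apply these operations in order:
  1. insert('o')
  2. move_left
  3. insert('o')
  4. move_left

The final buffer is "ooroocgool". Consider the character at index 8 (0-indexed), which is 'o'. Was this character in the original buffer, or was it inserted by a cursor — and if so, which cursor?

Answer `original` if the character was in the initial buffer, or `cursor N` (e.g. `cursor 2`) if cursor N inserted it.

Answer: cursor 3

Derivation:
After op 1 (insert('o')): buffer="orocgol" (len 7), cursors c1@1 c2@3 c3@6, authorship 1.2..3.
After op 2 (move_left): buffer="orocgol" (len 7), cursors c1@0 c2@2 c3@5, authorship 1.2..3.
After op 3 (insert('o')): buffer="ooroocgool" (len 10), cursors c1@1 c2@4 c3@8, authorship 11.22..33.
After op 4 (move_left): buffer="ooroocgool" (len 10), cursors c1@0 c2@3 c3@7, authorship 11.22..33.
Authorship (.=original, N=cursor N): 1 1 . 2 2 . . 3 3 .
Index 8: author = 3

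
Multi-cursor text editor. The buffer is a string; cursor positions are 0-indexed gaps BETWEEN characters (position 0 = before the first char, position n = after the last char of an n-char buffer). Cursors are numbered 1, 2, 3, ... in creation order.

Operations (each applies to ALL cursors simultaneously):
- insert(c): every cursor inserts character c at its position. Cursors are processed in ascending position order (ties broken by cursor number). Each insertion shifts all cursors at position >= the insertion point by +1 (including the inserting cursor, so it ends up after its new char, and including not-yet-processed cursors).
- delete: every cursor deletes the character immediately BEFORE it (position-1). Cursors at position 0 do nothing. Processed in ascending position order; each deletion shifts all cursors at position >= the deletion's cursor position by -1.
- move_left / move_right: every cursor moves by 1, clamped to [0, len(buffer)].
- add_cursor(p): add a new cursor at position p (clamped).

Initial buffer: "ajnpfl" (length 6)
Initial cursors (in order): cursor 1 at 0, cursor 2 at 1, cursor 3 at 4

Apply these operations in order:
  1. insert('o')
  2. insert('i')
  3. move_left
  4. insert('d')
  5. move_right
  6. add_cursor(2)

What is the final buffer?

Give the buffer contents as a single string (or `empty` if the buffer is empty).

Answer: odiaodijnpodifl

Derivation:
After op 1 (insert('o')): buffer="oaojnpofl" (len 9), cursors c1@1 c2@3 c3@7, authorship 1.2...3..
After op 2 (insert('i')): buffer="oiaoijnpoifl" (len 12), cursors c1@2 c2@5 c3@10, authorship 11.22...33..
After op 3 (move_left): buffer="oiaoijnpoifl" (len 12), cursors c1@1 c2@4 c3@9, authorship 11.22...33..
After op 4 (insert('d')): buffer="odiaodijnpodifl" (len 15), cursors c1@2 c2@6 c3@12, authorship 111.222...333..
After op 5 (move_right): buffer="odiaodijnpodifl" (len 15), cursors c1@3 c2@7 c3@13, authorship 111.222...333..
After op 6 (add_cursor(2)): buffer="odiaodijnpodifl" (len 15), cursors c4@2 c1@3 c2@7 c3@13, authorship 111.222...333..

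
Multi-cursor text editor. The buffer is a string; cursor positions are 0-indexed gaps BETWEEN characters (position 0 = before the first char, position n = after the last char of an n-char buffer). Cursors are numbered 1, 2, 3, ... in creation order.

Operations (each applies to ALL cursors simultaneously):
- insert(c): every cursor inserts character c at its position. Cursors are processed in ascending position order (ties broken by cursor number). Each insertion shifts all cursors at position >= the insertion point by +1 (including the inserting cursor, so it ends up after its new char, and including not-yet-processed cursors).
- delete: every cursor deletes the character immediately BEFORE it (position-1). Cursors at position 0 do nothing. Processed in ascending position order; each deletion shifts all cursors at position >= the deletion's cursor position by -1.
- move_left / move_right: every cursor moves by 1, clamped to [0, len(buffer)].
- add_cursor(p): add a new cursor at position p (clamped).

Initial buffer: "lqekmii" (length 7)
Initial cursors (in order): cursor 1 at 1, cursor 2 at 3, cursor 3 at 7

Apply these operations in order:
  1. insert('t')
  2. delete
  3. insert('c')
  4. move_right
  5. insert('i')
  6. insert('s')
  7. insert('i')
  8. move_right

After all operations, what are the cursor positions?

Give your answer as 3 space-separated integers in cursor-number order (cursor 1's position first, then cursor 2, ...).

Answer: 7 13 19

Derivation:
After op 1 (insert('t')): buffer="ltqetkmiit" (len 10), cursors c1@2 c2@5 c3@10, authorship .1..2....3
After op 2 (delete): buffer="lqekmii" (len 7), cursors c1@1 c2@3 c3@7, authorship .......
After op 3 (insert('c')): buffer="lcqeckmiic" (len 10), cursors c1@2 c2@5 c3@10, authorship .1..2....3
After op 4 (move_right): buffer="lcqeckmiic" (len 10), cursors c1@3 c2@6 c3@10, authorship .1..2....3
After op 5 (insert('i')): buffer="lcqieckimiici" (len 13), cursors c1@4 c2@8 c3@13, authorship .1.1.2.2...33
After op 6 (insert('s')): buffer="lcqiseckismiicis" (len 16), cursors c1@5 c2@10 c3@16, authorship .1.11.2.22...333
After op 7 (insert('i')): buffer="lcqisieckisimiicisi" (len 19), cursors c1@6 c2@12 c3@19, authorship .1.111.2.222...3333
After op 8 (move_right): buffer="lcqisieckisimiicisi" (len 19), cursors c1@7 c2@13 c3@19, authorship .1.111.2.222...3333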